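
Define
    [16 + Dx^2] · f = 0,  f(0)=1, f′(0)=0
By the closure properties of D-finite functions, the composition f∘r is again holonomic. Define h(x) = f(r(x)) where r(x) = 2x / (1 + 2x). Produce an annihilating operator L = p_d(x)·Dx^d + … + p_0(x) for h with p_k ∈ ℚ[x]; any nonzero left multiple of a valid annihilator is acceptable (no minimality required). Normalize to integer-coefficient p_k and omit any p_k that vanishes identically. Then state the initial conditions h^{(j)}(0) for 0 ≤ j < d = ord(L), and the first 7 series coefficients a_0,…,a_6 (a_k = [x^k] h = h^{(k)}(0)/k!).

f: a_k = 1, 0, -8, 0, 32/3, 0, -256/45, …
Substitute x→r, Dx→(1/r')Dx; clear ⇒ L₀.
L = 64 + (4 + 24·x + 48·x^2 + 32·x^3)·Dx + (1 + 8·x + 24·x^2 + 32·x^3 + 16·x^4)·Dx^2  (order 2).
h: a_k = 1, 0, -32, 128, -640/3, -1024/3, 175616/45, …
ICs: h(0) = 1, h′(0) = 0.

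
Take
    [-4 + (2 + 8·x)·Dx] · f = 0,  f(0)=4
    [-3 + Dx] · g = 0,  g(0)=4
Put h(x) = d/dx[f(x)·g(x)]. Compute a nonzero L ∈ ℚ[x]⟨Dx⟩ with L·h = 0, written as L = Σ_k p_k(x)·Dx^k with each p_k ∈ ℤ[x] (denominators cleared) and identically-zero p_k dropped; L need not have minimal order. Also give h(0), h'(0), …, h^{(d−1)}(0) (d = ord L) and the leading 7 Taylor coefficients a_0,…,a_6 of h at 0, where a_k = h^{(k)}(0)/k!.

f: a_k = 4, 8, -8, 16, -40, 112, -336, …
g: a_k = 4, 12, 18, 18, 27/2, 81/10, 81/20, …
Sym-product of L_f,L_g gives L₀ (≤ ord 1).
h=h₀': d/dx-closure on L₀ ⇒ L.
L = (17 + 120·x + 144·x^2) + (-5 - 32·x - 48·x^2)·Dx  (order 1).
h: a_k = 80, 272, 552, 344, 1262, -2754, 58749/5, …
ICs: h(0) = 80.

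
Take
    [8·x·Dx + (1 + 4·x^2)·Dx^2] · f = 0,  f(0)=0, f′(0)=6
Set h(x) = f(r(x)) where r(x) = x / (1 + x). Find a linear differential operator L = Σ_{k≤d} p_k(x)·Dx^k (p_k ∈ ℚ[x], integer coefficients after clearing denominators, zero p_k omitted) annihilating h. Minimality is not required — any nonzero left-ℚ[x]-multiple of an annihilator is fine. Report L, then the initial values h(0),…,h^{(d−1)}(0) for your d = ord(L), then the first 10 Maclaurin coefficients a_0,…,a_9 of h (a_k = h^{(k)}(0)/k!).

f: a_k = 0, 6, 0, -8, 0, 96/5, 0, -384/7, 0, 512/3, …
Substitute x→r, Dx→(1/r')Dx; clear ⇒ L₀.
L = (2 + 10·x)·Dx + (1 + 2·x + 5·x^2)·Dx^2  (order 2).
h: a_k = 0, 6, -6, -2, 18, -114/5, -22, 834/7, -126, -718/3, …
ICs: h(0) = 0, h′(0) = 6.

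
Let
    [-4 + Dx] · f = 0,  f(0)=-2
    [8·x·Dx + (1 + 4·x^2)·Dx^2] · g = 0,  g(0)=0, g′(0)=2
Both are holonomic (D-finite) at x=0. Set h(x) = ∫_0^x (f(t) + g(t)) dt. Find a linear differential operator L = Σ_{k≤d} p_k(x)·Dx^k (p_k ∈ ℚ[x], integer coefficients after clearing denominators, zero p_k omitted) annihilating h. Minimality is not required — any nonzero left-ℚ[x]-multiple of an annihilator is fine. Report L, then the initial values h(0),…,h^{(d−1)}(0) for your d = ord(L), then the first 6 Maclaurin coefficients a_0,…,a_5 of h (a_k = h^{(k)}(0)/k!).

L = (8 - 32·x - 96·x^2 - 128·x^3)·Dx^2 + (-6 - 8·x^2 - 64·x^4)·Dx^3 + (1 + 2·x + 8·x^2 + 8·x^3 + 16·x^4)·Dx^4  (order 4).
h: a_k = 0, -2, -3, -16/3, -6, -64/15, …
ICs: h(0) = 0, h′(0) = -2, h′′(0) = -6, h′′′(0) = -32.

f: a_k = -2, -8, -16, -64/3, -64/3, -256/15, …
g: a_k = 0, 2, 0, -8/3, 0, 32/5, …
L₀ := lclm(L_f,L_g); ord L₀ ≤ 1+2.
h=∫h₀ ⇒ L = L₀·Dx.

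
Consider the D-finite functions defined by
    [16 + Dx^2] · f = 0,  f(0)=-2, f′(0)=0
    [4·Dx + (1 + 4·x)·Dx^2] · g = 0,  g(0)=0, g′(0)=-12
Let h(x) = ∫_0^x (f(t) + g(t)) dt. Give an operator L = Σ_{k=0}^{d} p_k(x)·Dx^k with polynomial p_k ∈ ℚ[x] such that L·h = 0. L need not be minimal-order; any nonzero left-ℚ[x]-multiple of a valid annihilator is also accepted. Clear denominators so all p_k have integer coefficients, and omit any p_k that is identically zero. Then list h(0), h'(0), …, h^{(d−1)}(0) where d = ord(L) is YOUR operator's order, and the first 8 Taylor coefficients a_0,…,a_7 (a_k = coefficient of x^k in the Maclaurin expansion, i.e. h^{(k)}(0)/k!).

L = (448 + 512·x + 1024·x^2)·Dx^2 + (48 + 320·x + 768·x^2 + 1024·x^3)·Dx^3 + (28 + 32·x + 64·x^2)·Dx^4 + (3 + 20·x + 48·x^2 + 64·x^3)·Dx^5  (order 5).
h: a_k = 0, -2, -6, 40/3, -16, 512/15, -512/5, 92672/315, …
ICs: h(0) = 0, h′(0) = -2, h′′(0) = -12, h′′′(0) = 80, h′′′′(0) = -384.

f: a_k = -2, 0, 16, 0, -64/3, 0, 512/45, 0, …
g: a_k = 0, -12, 24, -64, 192, -3072/5, 2048, -49152/7, …
h₀=f+g: left-lcm gives L₀, ord ≤ 4.
Integrate: L := L₀·Dx.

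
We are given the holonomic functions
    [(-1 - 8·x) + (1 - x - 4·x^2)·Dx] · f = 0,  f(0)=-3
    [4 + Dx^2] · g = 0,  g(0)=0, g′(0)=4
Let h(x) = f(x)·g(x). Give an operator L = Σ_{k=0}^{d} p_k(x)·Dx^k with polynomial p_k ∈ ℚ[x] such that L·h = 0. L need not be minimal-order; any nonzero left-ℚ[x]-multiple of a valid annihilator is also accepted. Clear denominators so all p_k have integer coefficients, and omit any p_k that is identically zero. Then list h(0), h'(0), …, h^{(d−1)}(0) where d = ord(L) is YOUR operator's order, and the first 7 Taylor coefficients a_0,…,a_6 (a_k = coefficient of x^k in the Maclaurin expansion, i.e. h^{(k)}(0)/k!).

f: a_k = -3, -3, -15, -27, -87, -195, -543, …
g: a_k = 0, 4, 0, -8/3, 0, 8/15, 0, …
f·g: L₀ = L_f ⊗_s L_g, ord ≤ 1·2.
L = (4 + 4·x + 16·x^2) + (2 + 16·x)·Dx + (-1 + x + 4·x^2)·Dx^2  (order 2).
h: a_k = 0, -12, -12, -52, -100, -1548/5, -3548/5, …
ICs: h(0) = 0, h′(0) = -12.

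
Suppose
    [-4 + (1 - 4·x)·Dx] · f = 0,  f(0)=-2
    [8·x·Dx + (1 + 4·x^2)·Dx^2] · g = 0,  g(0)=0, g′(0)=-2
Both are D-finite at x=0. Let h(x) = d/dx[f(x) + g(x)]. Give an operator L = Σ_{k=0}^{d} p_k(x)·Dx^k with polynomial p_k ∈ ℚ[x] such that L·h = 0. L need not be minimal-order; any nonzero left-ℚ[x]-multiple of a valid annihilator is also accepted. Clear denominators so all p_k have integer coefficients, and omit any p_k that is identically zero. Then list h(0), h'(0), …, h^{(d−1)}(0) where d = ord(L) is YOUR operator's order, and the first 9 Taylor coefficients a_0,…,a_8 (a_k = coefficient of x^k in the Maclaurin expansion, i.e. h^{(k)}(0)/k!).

f: a_k = -2, -8, -32, -128, -512, -2048, -8192, -32768, -131072, …
g: a_k = 0, -2, 0, 8/3, 0, -32/5, 0, 128/7, 0, …
L₀ := lclm(L_f,L_g); ord L₀ ≤ 1+2.
Derive L from L₀ (diff closure).
L = (-8 + 128·x + 96·x^2) + (13 - 8·x + 100·x^2 + 96·x^3)·Dx + (-1 + 3·x + 12·x^3 + 16·x^4)·Dx^2  (order 2).
h: a_k = -10, -64, -376, -2048, -10272, -49152, -229248, -1048576, -4719104, …
ICs: h(0) = -10, h′(0) = -64.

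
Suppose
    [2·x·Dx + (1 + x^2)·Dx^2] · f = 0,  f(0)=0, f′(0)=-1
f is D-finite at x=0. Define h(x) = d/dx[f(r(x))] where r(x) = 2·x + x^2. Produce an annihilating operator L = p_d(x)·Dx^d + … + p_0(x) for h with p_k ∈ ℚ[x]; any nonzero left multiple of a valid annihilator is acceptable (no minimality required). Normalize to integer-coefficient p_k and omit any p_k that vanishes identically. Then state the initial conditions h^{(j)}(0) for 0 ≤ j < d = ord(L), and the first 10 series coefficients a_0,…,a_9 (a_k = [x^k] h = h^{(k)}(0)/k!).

L = (-1 + 8·x + 16·x^2 + 12·x^3 + 3·x^4) + (1 + x + 4·x^2 + 8·x^3 + 5·x^4 + x^5)·Dx  (order 1).
h: a_k = -2, -2, 8, 16, -22, -94, 16, 448, 334, -1762, …
ICs: h(0) = -2.

f: a_k = 0, -1, 0, 1/3, 0, -1/5, 0, 1/7, 0, -1/9, …
f∘r: x↦r, Dx↦Dx/r' in L_f ⇒ L₀.
h₀' ⇒ L via d/dx closure of L₀.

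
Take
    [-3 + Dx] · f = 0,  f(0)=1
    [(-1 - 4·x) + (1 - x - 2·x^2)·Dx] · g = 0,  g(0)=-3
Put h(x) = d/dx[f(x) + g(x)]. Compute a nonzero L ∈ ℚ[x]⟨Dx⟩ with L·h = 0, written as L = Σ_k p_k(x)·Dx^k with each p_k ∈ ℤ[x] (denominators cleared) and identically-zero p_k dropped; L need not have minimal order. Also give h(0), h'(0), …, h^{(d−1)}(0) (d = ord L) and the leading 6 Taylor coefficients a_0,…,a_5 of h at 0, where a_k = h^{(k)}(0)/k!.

f: a_k = 1, 3, 9/2, 9/2, 27/8, 81/40, …
g: a_k = -3, -3, -9, -15, -33, -63, …
L₀ := lclm(L_f,L_g); ord L₀ ≤ 1+1.
Derive L from L₀ (diff closure).
L = (12 + 126·x + 144·x^2 + 336·x^3 + 144·x^4) + (-7 - 42·x - 81·x^2 - 88·x^3 + 60·x^4 + 48·x^5)·Dx + (1 + 11·x^2 - 8·x^3 - 36·x^4 - 16·x^5)·Dx^2  (order 2).
h: a_k = 0, -9, -63/2, -237/2, -2439/8, -30717/40, …
ICs: h(0) = 0, h′(0) = -9.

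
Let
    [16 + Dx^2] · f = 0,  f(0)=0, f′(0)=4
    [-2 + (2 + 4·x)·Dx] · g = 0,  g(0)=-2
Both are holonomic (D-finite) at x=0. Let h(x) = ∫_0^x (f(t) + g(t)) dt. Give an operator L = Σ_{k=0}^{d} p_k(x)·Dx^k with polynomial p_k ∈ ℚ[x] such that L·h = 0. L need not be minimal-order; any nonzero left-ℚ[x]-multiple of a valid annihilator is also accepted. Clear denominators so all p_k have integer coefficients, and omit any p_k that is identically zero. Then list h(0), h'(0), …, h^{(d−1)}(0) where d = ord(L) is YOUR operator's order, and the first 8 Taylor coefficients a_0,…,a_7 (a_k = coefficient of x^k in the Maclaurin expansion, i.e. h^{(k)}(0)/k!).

f: a_k = 0, 4, 0, -32/3, 0, 128/15, 0, -1024/315, …
g: a_k = -2, -2, 1, -1, 5/4, -7/4, 21/8, -33/8, …
L₀ := lclm(L_f,L_g); ord L₀ ≤ 2+1.
Integrate: L := L₀·Dx.
L = (-304 - 1024·x - 1024·x^2)·Dx + (240 + 1504·x + 3072·x^2 + 2048·x^3)·Dx^2 + (-19 - 64·x - 64·x^2)·Dx^3 + (15 + 94·x + 192·x^2 + 128·x^3)·Dx^4  (order 4).
h: a_k = 0, -2, 1, 1/3, -35/12, 1/4, 407/360, 3/8, …
ICs: h(0) = 0, h′(0) = -2, h′′(0) = 2, h′′′(0) = 2.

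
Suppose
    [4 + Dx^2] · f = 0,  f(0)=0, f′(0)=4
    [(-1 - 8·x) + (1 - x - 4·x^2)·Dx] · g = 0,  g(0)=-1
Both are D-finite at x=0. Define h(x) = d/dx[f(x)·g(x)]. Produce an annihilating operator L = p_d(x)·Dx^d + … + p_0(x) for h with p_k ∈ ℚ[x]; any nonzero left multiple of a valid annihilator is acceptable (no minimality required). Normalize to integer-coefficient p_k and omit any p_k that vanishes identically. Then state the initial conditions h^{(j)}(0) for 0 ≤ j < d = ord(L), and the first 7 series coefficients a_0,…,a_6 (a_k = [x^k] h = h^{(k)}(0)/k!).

f: a_k = 0, 4, 0, -8/3, 0, 8/15, 0, …
g: a_k = -1, -1, -5, -9, -29, -65, -181, …
Product ⇒ symmetric product L₀, ord ≤ 2.
h=h₀': d/dx-closure on L₀ ⇒ L.
L = (18 - 8·x - 28·x^2 + 32·x^3 + 64·x^4) + (4 + 34·x + 24·x^2 + 64·x^3)·Dx + (-1 + x^2 + 8·x^3 + 16·x^4)·Dx^2  (order 2).
h: a_k = -4, -8, -52, -400/3, -516, -7096/5, -204524/45, …
ICs: h(0) = -4, h′(0) = -8.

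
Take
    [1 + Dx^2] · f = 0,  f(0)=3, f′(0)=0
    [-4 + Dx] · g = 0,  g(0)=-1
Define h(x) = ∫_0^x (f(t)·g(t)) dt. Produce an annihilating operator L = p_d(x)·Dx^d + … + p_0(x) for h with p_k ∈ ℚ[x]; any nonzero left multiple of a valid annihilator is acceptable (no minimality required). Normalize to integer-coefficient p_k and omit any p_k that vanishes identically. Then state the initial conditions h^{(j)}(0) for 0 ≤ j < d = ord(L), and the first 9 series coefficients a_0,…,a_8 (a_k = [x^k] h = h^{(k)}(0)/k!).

L = 17·Dx - 8·Dx^2 + Dx^3  (order 3).
h: a_k = 0, -3, -6, -15/2, -13/2, -161/40, -101/60, -33/112, 727/3360, …
ICs: h(0) = 0, h′(0) = -3, h′′(0) = -12.

f: a_k = 3, 0, -3/2, 0, 1/8, 0, -1/240, 0, 1/13440, …
g: a_k = -1, -4, -8, -32/3, -32/3, -128/15, -256/45, -1024/315, -512/315, …
h₀=f·g: eliminate ⇒ L₀, order ≤ 2·1.
∫: right-multiply L₀ by Dx.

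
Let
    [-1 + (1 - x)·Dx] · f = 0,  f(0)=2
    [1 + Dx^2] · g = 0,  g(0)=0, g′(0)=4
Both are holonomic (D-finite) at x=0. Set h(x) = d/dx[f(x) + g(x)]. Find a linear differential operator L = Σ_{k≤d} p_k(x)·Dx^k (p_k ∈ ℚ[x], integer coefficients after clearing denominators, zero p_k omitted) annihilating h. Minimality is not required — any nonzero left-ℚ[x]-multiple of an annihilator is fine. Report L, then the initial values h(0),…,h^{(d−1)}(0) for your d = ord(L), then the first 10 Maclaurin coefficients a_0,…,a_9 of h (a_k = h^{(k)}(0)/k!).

L = (26 - 4·x + 2·x^2) + (-7 + 9·x - 3·x^2 + x^3)·Dx + (26 - 4·x + 2·x^2)·Dx^2 + (-7 + 9·x - 3·x^2 + x^3)·Dx^3  (order 3).
h: a_k = 6, 4, 4, 8, 61/6, 12, 2519/180, 16, 181441/10080, 20, …
ICs: h(0) = 6, h′(0) = 4, h′′(0) = 8.

f: a_k = 2, 2, 2, 2, 2, 2, 2, 2, 2, 2, …
g: a_k = 0, 4, 0, -2/3, 0, 1/30, 0, -1/1260, 0, 1/90720, …
Weyl lclm of L_f,L_g ⇒ L₀ (ord ≤ 3).
Differentiate: ansatz ord ≤ ord L₀ ⇒ L.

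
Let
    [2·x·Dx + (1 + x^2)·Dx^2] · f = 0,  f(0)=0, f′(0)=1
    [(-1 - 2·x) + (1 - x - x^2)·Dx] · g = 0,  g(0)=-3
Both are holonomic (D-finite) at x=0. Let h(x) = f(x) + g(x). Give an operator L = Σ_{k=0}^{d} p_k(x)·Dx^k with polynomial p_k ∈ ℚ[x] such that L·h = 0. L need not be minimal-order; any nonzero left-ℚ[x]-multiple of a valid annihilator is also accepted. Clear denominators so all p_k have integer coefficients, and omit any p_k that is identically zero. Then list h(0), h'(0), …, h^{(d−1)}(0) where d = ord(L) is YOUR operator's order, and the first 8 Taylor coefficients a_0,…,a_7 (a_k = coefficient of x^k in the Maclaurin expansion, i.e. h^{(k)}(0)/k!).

L = (4 - 16·x - 64·x^2 - 72·x^3 - 66·x^4 - 6·x^6)·Dx + (-10 - 24·x - 28·x^2 - 60·x^3 - 65·x^4 - 50·x^5 - 3·x^6 - 6·x^7)·Dx^2 + (2 + 2·x + 2·x^2 - 8·x^3 - 5·x^4 - 11·x^5 - 6·x^6 - x^7 - x^8)·Dx^3  (order 3).
h: a_k = -3, -2, -6, -28/3, -15, -119/5, -39, -442/7, …
ICs: h(0) = -3, h′(0) = -2, h′′(0) = -12.

f: a_k = 0, 1, 0, -1/3, 0, 1/5, 0, -1/7, …
g: a_k = -3, -3, -6, -9, -15, -24, -39, -63, …
L₀ := lclm(L_f,L_g); ord L₀ ≤ 2+1.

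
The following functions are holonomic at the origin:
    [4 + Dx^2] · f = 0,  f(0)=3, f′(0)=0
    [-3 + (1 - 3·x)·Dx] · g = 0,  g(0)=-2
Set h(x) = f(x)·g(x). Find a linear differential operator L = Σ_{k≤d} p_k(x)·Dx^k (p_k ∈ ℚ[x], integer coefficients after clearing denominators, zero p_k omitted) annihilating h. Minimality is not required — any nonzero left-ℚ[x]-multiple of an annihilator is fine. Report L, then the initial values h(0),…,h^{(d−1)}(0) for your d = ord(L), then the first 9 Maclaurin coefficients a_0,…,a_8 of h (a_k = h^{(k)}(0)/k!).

f: a_k = 3, 0, -6, 0, 2, 0, -4/15, 0, 2/105, …
g: a_k = -2, -6, -18, -54, -162, -486, -1458, -4374, -13122, …
Sym-product of L_f,L_g gives L₀ (≤ ord 2).
L = (-4 + 12·x) + 6·Dx + (-1 + 3·x)·Dx^2  (order 2).
h: a_k = -6, -18, -42, -126, -382, -1146, -51562/15, -51562/5, -649682/21, …
ICs: h(0) = -6, h′(0) = -18.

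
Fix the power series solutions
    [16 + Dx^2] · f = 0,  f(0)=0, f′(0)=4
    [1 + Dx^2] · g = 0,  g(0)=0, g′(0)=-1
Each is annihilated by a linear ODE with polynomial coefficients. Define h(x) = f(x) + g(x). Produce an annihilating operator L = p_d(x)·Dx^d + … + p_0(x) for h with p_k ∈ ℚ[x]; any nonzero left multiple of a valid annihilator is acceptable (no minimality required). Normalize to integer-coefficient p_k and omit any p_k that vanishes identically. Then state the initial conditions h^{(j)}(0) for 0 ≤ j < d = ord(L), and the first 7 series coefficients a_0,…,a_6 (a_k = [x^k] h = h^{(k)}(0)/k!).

f: a_k = 0, 4, 0, -32/3, 0, 128/15, 0, …
g: a_k = 0, -1, 0, 1/6, 0, -1/120, 0, …
h₀=f+g: left-lcm gives L₀, ord ≤ 4.
L = 16 + 17·Dx^2 + Dx^4  (order 4).
h: a_k = 0, 3, 0, -21/2, 0, 341/40, 0, …
ICs: h(0) = 0, h′(0) = 3, h′′(0) = 0, h′′′(0) = -63.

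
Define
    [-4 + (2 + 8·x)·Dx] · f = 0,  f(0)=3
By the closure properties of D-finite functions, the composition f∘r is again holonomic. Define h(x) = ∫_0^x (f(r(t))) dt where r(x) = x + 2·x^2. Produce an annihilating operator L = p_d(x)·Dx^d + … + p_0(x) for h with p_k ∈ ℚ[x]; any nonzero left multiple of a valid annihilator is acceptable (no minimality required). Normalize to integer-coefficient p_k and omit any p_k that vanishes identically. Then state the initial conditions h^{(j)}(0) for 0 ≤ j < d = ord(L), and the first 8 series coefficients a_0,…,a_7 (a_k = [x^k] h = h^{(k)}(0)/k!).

L = (-2 - 8·x)·Dx + (1 + 4·x + 8·x^2)·Dx^2  (order 2).
h: a_k = 0, 3, 3, 2, -3, 18/5, -2, -36/7, …
ICs: h(0) = 0, h′(0) = 3.

f: a_k = 3, 6, -6, 12, -30, 84, -252, 792, …
L₀ from L_f via x↦r, Dx↦r'^{-1}Dx.
h=∫₀ˣh₀: take L = L₀·Dx.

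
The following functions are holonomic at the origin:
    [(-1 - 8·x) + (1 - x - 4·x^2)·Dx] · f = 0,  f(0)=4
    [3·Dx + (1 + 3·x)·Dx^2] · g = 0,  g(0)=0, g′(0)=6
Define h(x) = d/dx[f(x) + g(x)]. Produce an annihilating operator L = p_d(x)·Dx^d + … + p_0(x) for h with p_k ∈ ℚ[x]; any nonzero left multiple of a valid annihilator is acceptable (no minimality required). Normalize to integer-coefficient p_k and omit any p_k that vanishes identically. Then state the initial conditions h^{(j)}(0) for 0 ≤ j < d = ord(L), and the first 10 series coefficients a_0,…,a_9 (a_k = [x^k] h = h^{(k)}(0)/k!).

L = (342 + 2178·x + 6624·x^2 + 6336·x^3 + 6912·x^4) + (36 + 696·x + 4356·x^2 + 10176·x^3 + 12960·x^4 + 11520·x^5)·Dx + (-13 - 101·x - 191·x^2 + 225·x^3 + 1440·x^4 + 2928·x^5 + 2304·x^6)·Dx^2  (order 2).
h: a_k = 10, 22, 162, 302, 1786, 2886, 16722, 24158, 144810, 185462, …
ICs: h(0) = 10, h′(0) = 22.

f: a_k = 4, 4, 20, 36, 116, 260, 724, 1764, 4660, 11716, …
g: a_k = 0, 6, -9, 18, -81/2, 486/5, -243, 4374/7, -6561/4, 4374, …
Sum ⇒ L₀ = lclm(L_f,L_g) in ℚ(x)⟨Dx⟩.
Derive L from L₀ (diff closure).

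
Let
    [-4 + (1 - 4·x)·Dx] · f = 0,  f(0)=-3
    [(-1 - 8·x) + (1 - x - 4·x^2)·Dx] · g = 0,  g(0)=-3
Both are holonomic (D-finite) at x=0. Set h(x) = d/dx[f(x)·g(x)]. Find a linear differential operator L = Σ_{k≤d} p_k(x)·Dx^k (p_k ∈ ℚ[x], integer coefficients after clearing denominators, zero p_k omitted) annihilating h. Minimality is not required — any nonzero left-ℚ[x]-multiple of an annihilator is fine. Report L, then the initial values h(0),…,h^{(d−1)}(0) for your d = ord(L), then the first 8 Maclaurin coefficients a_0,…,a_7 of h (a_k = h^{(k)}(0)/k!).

L = (50 - 96·x - 480·x^2 + 3072·x^4) + (-5 + 25·x + 48·x^2 - 320·x^3 + 768·x^5)·Dx  (order 1).
h: a_k = 45, 450, 2943, 16740, 86625, 425574, 2013795, 9289800, …
ICs: h(0) = 45.

f: a_k = -3, -12, -48, -192, -768, -3072, -12288, -49152, …
g: a_k = -3, -3, -15, -27, -87, -195, -543, -1323, …
Sym-product of L_f,L_g gives L₀ (≤ ord 1).
Derive L from L₀ (diff closure).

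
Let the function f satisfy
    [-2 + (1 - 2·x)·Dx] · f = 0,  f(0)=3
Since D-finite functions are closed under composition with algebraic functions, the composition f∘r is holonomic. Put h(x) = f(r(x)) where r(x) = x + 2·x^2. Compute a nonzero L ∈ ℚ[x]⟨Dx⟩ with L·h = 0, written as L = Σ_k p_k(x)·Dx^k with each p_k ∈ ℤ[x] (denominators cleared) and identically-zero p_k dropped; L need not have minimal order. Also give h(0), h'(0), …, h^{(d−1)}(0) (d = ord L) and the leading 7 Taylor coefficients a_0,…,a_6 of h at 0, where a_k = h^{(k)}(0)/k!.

f: a_k = 3, 6, 12, 24, 48, 96, 192, …
L₀ from L_f via x↦r, Dx↦r'^{-1}Dx.
L = (2 + 8·x) + (-1 + 2·x + 4·x^2)·Dx  (order 1).
h: a_k = 3, 6, 24, 72, 240, 768, 2496, …
ICs: h(0) = 3.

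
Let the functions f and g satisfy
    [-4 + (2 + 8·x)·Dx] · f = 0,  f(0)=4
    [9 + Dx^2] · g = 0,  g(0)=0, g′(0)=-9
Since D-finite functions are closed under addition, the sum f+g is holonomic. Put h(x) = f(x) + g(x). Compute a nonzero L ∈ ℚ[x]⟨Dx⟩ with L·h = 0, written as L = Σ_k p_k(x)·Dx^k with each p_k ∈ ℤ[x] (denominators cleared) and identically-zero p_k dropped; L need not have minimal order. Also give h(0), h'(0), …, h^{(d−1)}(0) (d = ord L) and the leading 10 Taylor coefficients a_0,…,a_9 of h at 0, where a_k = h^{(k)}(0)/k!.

L = (-378 - 1296·x - 2592·x^2) + (45 + 828·x + 3888·x^2 + 5184·x^3)·Dx + (-42 - 144·x - 288·x^2)·Dx^2 + (5 + 92·x + 432·x^2 + 576·x^3)·Dx^3  (order 3).
h: a_k = 4, -1, -8, 59/2, -40, 4237/40, -336, 592089/560, -3432, 51250471/4480, …
ICs: h(0) = 4, h′(0) = -1, h′′(0) = -16.

f: a_k = 4, 8, -8, 16, -40, 112, -336, 1056, -3432, 11440, …
g: a_k = 0, -9, 0, 27/2, 0, -243/40, 0, 729/560, 0, -729/4480, …
L₀ := lclm(L_f,L_g); ord L₀ ≤ 1+2.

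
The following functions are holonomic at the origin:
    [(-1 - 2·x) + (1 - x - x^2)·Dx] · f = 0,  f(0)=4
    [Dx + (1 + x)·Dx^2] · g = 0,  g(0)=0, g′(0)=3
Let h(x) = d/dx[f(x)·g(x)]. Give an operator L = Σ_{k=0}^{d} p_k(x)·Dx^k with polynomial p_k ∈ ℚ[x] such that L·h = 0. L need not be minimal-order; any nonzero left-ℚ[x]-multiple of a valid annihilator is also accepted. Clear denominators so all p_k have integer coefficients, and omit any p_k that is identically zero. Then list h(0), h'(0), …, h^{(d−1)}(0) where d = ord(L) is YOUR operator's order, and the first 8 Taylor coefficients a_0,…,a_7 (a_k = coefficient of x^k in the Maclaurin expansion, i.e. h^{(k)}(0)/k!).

f: a_k = 4, 4, 8, 12, 20, 32, 52, 84, …
g: a_k = 0, 3, -3/2, 1, -3/4, 3/5, -1/2, 3/7, …
L₀ := L_f ⊗_s L_g (sym. prod.), ord ≤ 2.
Differentiate: ansatz ord ≤ ord L₀ ⇒ L.
L = (26 + 54·x + 36·x^2) + (7 + 37·x + 60·x^2 + 28·x^3)·Dx + (-3 - 4·x + 6·x^2 + 11·x^3 + 4·x^4)·Dx^2  (order 2).
h: a_k = 12, 12, 66, 100, 247, 2172/5, 4323/5, 54436/35, …
ICs: h(0) = 12, h′(0) = 12.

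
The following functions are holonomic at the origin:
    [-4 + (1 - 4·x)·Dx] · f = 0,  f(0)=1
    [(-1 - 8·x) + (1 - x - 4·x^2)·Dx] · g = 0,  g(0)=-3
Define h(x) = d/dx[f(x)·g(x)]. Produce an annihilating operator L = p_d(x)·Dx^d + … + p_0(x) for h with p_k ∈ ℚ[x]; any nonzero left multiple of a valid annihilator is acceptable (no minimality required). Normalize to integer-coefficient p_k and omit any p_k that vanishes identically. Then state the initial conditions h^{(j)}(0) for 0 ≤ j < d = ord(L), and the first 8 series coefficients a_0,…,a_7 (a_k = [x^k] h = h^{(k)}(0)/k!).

L = (50 - 96·x - 480·x^2 + 3072·x^4) + (-5 + 25·x + 48·x^2 - 320·x^3 + 768·x^5)·Dx  (order 1).
h: a_k = -15, -150, -981, -5580, -28875, -141858, -671265, -3096600, …
ICs: h(0) = -15.

f: a_k = 1, 4, 16, 64, 256, 1024, 4096, 16384, …
g: a_k = -3, -3, -15, -27, -87, -195, -543, -1323, …
Product ⇒ symmetric product L₀, ord ≤ 1.
h=h₀': d/dx-closure on L₀ ⇒ L.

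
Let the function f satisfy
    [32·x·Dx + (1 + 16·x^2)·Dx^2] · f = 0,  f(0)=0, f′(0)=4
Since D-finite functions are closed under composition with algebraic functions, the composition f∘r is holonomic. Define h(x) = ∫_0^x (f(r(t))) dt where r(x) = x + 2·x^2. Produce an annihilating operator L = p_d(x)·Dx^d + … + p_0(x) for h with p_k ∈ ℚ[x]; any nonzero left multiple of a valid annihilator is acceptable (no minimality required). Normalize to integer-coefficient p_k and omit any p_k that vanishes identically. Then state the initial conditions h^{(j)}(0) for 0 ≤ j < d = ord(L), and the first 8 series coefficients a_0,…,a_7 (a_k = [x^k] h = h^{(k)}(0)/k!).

L = (-4 + 32·x + 256·x^2 + 768·x^3 + 768·x^4)·Dx^2 + (1 + 4·x + 16·x^2 + 128·x^3 + 320·x^4 + 256·x^5)·Dx^3  (order 3).
h: a_k = 0, 0, 2, 8/3, -16/3, -128/5, -128/15, 5632/21, …
ICs: h(0) = 0, h′(0) = 0, h′′(0) = 4.

f: a_k = 0, 4, 0, -64/3, 0, 1024/5, 0, -16384/7, …
L₀ from L_f via x↦r, Dx↦r'^{-1}Dx.
Integrate: L := L₀·Dx.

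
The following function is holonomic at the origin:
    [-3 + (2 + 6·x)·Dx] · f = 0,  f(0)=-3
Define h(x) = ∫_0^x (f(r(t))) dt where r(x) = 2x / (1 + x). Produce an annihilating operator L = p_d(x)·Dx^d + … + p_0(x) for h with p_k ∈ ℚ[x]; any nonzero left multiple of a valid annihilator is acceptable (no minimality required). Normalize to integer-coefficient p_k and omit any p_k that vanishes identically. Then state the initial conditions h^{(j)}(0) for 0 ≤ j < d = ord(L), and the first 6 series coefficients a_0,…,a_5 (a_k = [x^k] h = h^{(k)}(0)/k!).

L = -3·Dx + (1 + 8·x + 7·x^2)·Dx^2  (order 2).
h: a_k = 0, -3, -9/2, 15/2, -153/8, 2583/40, …
ICs: h(0) = 0, h′(0) = -3.

f: a_k = -3, -9/2, 27/8, -81/16, 1215/128, -5103/256, …
Substitute x→r, Dx→(1/r')Dx; clear ⇒ L₀.
h=∫₀ˣh₀: take L = L₀·Dx.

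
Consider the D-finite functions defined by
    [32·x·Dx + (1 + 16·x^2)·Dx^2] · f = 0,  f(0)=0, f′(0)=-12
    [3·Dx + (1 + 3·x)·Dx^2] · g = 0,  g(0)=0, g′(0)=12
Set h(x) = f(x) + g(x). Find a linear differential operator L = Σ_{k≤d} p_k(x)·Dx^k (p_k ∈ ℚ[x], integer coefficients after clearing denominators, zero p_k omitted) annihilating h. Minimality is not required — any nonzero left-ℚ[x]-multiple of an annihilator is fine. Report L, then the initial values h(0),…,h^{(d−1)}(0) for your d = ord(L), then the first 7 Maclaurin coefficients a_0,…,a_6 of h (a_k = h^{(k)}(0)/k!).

L = (-96 - 864·x + 4608·x^2 + 4608·x^3)·Dx + (-50 - 192·x + 672·x^2 + 9216·x^3 + 9216·x^4)·Dx^2 + (-3 + 23·x + 96·x^2 + 512·x^3 + 2304·x^4 + 2304·x^5)·Dx^3  (order 3).
h: a_k = 0, 0, -18, 100, -81, -420, -486, …
ICs: h(0) = 0, h′(0) = 0, h′′(0) = -36.

f: a_k = 0, -12, 0, 64, 0, -3072/5, 0, …
g: a_k = 0, 12, -18, 36, -81, 972/5, -486, …
Sum ⇒ L₀ = lclm(L_f,L_g) in ℚ(x)⟨Dx⟩.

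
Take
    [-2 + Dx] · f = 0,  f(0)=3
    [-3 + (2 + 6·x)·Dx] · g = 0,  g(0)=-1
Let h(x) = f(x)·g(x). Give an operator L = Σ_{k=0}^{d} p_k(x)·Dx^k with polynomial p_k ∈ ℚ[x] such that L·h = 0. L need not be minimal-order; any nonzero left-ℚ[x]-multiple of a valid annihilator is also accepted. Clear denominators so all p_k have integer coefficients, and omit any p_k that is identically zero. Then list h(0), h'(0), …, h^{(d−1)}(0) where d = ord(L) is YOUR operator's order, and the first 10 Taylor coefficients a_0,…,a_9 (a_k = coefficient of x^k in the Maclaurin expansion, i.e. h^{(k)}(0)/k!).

f: a_k = 3, 6, 6, 4, 2, 4/5, 4/15, 8/105, 2/105, 4/945, …
g: a_k = -1, -3/2, 9/8, -27/16, 405/128, -1701/256, 15309/1024, -72171/2048, 2814669/32768, -14073345/65536, …
h₀=f·g: eliminate ⇒ L₀, order ≤ 1·1.
L = (-7 - 12·x) + (2 + 6·x)·Dx  (order 1).
h: a_k = -3, -21/2, -93/8, -181/16, -241/128, -13279/1280, 276497/15360, -9930589/215040, 56288873/491520, -18061579639/61931520, …
ICs: h(0) = -3.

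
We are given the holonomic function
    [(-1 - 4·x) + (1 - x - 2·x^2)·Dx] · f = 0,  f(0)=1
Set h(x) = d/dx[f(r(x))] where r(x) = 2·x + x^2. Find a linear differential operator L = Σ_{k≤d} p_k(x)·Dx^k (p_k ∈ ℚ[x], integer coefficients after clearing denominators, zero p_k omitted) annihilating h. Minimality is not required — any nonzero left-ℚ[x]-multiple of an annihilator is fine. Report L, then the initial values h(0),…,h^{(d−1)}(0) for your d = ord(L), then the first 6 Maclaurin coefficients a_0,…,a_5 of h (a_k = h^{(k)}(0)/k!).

L = (13 + 52·x + 186·x^2 + 160·x^3 + 40·x^4) + (-1 - 5·x + 26·x^2 + 62·x^3 + 40·x^4 + 8·x^5)·Dx  (order 1).
h: a_k = 2, 26, 156, 956, 5270, 28206, …
ICs: h(0) = 2.

f: a_k = 1, 1, 3, 5, 11, 21, …
Substitute x→r, Dx→(1/r')Dx; clear ⇒ L₀.
Differentiate: ansatz ord ≤ ord L₀ ⇒ L.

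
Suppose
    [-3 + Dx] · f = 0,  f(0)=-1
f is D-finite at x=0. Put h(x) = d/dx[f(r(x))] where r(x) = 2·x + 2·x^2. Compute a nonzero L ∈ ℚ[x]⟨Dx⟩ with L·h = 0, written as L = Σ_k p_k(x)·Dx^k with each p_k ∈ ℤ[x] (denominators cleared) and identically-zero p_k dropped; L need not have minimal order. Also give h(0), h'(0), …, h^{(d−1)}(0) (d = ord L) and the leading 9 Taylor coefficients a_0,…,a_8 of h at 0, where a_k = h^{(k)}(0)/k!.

L = (8 + 24·x + 24·x^2) + (-1 - 2·x)·Dx  (order 1).
h: a_k = -6, -48, -216, -720, -1944, -22464/5, -45792/5, -589248/35, -198288/7, …
ICs: h(0) = -6.

f: a_k = -1, -3, -9/2, -9/2, -27/8, -81/40, -81/80, -243/560, -729/4480, …
h₀=f(r): pull back L_f along r ⇒ L₀.
Derive L from L₀ (diff closure).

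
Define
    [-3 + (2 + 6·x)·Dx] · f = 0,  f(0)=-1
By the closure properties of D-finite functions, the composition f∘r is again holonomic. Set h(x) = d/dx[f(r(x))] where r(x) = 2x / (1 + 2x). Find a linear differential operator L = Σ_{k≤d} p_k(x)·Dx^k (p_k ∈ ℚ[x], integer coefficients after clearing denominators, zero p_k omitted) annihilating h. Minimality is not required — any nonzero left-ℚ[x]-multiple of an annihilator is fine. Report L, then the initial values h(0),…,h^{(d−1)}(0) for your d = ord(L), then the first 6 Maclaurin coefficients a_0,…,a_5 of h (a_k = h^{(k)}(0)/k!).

f: a_k = -1, -3/2, 9/8, -27/16, 405/128, -1701/256, …
Substitute x→r, Dx→(1/r')Dx; clear ⇒ L₀.
h₀' ⇒ L via d/dx closure of L₀.
L = (-7 - 32·x) + (-1 - 10·x - 16·x^2)·Dx  (order 1).
h: a_k = -3, 21, -261/2, 1677/2, -45345/8, 318915/8, …
ICs: h(0) = -3.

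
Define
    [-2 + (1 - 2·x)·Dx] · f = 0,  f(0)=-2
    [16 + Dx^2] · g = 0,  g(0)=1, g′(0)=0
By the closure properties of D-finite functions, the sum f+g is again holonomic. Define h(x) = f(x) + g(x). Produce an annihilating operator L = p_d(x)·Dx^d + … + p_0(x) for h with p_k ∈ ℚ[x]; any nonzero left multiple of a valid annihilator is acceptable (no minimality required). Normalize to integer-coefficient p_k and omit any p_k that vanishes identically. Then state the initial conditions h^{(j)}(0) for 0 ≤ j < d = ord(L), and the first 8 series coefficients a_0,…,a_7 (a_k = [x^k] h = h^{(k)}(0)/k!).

f: a_k = -2, -4, -8, -16, -32, -64, -128, -256, …
g: a_k = 1, 0, -8, 0, 32/3, 0, -256/45, 0, …
f+g: L₀ = lclm(L_f,L_g), ord ≤ 1+2.
L = (160 - 256·x + 256·x^2) + (-48 + 224·x - 384·x^2 + 256·x^3)·Dx + (10 - 16·x + 16·x^2)·Dx^2 + (-3 + 14·x - 24·x^2 + 16·x^3)·Dx^3  (order 3).
h: a_k = -1, -4, -16, -16, -64/3, -64, -6016/45, -256, …
ICs: h(0) = -1, h′(0) = -4, h′′(0) = -32.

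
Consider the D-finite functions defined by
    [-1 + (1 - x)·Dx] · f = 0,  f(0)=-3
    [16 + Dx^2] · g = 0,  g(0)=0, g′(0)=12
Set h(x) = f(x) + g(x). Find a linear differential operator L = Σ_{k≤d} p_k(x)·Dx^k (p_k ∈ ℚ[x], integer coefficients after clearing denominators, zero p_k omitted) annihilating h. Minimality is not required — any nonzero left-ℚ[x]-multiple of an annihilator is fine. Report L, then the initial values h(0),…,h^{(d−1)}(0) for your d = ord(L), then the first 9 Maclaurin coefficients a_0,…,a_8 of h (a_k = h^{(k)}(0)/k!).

L = (176 - 256·x + 128·x^2) + (-144 + 400·x - 384·x^2 + 128·x^3)·Dx + (11 - 16·x + 8·x^2)·Dx^2 + (-9 + 25·x - 24·x^2 + 8·x^3)·Dx^3  (order 3).
h: a_k = -3, 9, -3, -35, -3, 113/5, -3, -1339/105, -3, …
ICs: h(0) = -3, h′(0) = 9, h′′(0) = -6.

f: a_k = -3, -3, -3, -3, -3, -3, -3, -3, -3, …
g: a_k = 0, 12, 0, -32, 0, 128/5, 0, -1024/105, 0, …
f+g: L₀ = lclm(L_f,L_g), ord ≤ 1+2.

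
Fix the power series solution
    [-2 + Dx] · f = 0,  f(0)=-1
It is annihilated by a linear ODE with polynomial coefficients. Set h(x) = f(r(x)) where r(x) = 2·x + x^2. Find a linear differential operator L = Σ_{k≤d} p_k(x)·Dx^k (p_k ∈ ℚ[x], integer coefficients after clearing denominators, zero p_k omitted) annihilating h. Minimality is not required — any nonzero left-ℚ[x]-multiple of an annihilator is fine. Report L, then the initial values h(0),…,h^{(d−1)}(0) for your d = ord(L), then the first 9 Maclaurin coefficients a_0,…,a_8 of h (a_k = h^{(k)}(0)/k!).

L = (-4 - 4·x) + Dx  (order 1).
h: a_k = -1, -4, -10, -56/3, -86/3, -568/15, -1996/45, -2960/63, -14386/315, …
ICs: h(0) = -1.

f: a_k = -1, -2, -2, -4/3, -2/3, -4/15, -4/45, -8/315, -2/315, …
h₀=f(r): pull back L_f along r ⇒ L₀.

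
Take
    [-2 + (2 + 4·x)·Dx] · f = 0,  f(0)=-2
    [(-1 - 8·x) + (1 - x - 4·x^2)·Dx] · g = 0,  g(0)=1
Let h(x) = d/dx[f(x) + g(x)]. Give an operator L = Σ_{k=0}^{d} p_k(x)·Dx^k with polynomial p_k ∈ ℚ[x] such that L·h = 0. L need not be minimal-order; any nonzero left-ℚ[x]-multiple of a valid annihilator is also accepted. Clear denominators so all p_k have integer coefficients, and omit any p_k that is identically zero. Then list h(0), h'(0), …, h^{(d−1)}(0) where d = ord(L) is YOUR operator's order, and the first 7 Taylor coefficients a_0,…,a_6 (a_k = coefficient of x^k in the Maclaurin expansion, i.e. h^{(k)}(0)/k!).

L = (-84 - 630·x - 1632·x^2 - 2112·x^3 - 1920·x^4) + (-51 - 678·x - 2781·x^2 - 5904·x^3 - 8208·x^4 - 5760·x^5)·Dx + (11 + 62·x + 117·x^2 - 102·x^3 - 1040·x^4 - 2016·x^5 - 1280·x^6)·Dx^2  (order 2).
h: a_k = -1, 12, 24, 121, 1265/4, 4407/4, 24465/8, …
ICs: h(0) = -1, h′(0) = 12.

f: a_k = -2, -2, 1, -1, 5/4, -7/4, 21/8, …
g: a_k = 1, 1, 5, 9, 29, 65, 181, …
f+g: L₀ = lclm(L_f,L_g), ord ≤ 1+1.
h₀' ⇒ L via d/dx closure of L₀.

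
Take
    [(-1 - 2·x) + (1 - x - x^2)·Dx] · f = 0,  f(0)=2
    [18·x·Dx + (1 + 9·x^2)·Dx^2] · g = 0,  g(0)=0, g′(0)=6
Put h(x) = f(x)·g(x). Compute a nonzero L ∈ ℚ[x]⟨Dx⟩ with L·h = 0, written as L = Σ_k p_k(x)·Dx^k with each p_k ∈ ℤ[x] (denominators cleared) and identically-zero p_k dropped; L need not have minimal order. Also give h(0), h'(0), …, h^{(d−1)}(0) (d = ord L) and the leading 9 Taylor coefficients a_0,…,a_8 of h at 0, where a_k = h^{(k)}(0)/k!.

f: a_k = 2, 2, 4, 6, 10, 16, 26, 42, 68, …
g: a_k = 0, 6, 0, -18, 0, 486/5, 0, -4374/7, 0, …
f·g: L₀ = L_f ⊗_s L_g, ord ≤ 1·2.
L = (2 + 18·x + 54·x^2) + (2 - 14·x + 36·x^2 + 54·x^3)·Dx + (-1 + x - 8·x^2 + 9·x^3 + 9·x^4)·Dx^2  (order 2).
h: a_k = 0, 12, 12, -12, 0, 912/5, 912/5, -30972/35, -24588/35, …
ICs: h(0) = 0, h′(0) = 12.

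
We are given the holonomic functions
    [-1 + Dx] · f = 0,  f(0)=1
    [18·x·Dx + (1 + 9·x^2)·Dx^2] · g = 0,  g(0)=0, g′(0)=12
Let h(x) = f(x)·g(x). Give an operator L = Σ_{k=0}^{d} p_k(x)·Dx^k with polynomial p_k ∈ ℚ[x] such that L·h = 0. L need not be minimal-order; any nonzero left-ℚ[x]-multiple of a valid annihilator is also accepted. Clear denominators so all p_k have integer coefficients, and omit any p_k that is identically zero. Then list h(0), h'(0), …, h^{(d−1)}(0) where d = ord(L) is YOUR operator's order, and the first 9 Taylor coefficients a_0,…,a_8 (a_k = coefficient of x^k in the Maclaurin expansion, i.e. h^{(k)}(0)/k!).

f: a_k = 1, 1, 1/2, 1/6, 1/24, 1/120, 1/720, 1/5040, 1/40320, …
g: a_k = 0, 12, 0, -36, 0, 972/5, 0, -8748/7, 0, …
h₀=f·g: eliminate ⇒ L₀, order ≤ 1·2.
L = (1 - 18·x + 9·x^2) + (-2 + 18·x - 18·x^2)·Dx + (1 + 9·x^2)·Dx^2  (order 2).
h: a_k = 0, 12, 12, -30, -34, 1769/10, 377/2, -484679/420, -511397/420, …
ICs: h(0) = 0, h′(0) = 12.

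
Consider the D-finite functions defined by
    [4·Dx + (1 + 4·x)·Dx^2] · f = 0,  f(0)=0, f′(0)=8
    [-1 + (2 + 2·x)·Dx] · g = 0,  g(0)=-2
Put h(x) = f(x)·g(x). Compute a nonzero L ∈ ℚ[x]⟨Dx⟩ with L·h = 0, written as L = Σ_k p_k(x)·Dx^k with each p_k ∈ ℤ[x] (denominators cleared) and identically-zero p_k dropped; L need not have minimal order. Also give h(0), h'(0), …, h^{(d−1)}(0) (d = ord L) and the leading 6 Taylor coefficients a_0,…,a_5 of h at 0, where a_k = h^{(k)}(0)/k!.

f: a_k = 0, 8, -16, 128/3, -128, 2048/5, …
g: a_k = -2, -1, 1/4, -1/8, 5/64, -7/128, …
Sym-product of L_f,L_g gives L₀ (≤ ord 2).
L = (-5 + 4·x) + (12 + 12·x)·Dx + (4 + 24·x + 36·x^2 + 16·x^3)·Dx^2  (order 2).
h: a_k = 0, -16, 24, -202/3, 625/3, -81349/120, …
ICs: h(0) = 0, h′(0) = -16.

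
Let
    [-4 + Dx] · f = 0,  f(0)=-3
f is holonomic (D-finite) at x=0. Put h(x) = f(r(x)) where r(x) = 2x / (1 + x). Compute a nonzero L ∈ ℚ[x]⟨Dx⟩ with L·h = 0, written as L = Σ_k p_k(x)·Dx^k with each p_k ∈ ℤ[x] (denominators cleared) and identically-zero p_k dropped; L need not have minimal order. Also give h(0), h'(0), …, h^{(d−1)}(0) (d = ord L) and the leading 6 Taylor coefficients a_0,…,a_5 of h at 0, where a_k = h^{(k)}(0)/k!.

L = -8 + (1 + 2·x + x^2)·Dx  (order 1).
h: a_k = -3, -24, -72, -88, -8, 264/5, …
ICs: h(0) = -3.

f: a_k = -3, -12, -24, -32, -32, -128/5, …
f∘r: x↦r, Dx↦Dx/r' in L_f ⇒ L₀.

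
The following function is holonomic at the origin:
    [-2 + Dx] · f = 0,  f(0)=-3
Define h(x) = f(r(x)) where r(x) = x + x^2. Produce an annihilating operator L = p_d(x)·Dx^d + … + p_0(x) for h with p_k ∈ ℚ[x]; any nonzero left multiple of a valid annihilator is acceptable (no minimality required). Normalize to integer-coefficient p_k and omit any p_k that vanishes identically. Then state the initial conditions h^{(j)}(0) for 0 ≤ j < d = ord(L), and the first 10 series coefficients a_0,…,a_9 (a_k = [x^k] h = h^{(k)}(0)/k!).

f: a_k = -3, -6, -6, -4, -2, -4/5, -4/15, -8/105, -2/105, -4/945, …
Change of var in L_f (x↦r) gives L₀.
L = (-2 - 4·x) + Dx  (order 1).
h: a_k = -3, -6, -12, -16, -20, -104/5, -304/15, -1856/105, -1528/105, -2096/189, …
ICs: h(0) = -3.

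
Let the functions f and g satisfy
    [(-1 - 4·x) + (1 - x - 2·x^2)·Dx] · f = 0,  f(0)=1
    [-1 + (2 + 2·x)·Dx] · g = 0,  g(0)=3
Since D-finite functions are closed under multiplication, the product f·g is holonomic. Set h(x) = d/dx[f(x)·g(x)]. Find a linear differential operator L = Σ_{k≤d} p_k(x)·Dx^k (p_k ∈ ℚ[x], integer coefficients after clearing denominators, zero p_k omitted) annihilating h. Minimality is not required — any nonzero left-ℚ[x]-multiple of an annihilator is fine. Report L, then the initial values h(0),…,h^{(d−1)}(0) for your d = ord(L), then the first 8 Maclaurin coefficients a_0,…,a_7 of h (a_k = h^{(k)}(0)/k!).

L = (9 + 20·x + 20·x^2) + (-2 - 2·x + 8·x^2 + 8·x^3)·Dx  (order 1).
h: a_k = 9/2, 81/4, 927/16, 5049/32, 100035/256, 482247/512, 4491963/2048, 20553993/4096, …
ICs: h(0) = 9/2.

f: a_k = 1, 1, 3, 5, 11, 21, 43, 85, …
g: a_k = 3, 3/2, -3/8, 3/16, -15/128, 21/256, -63/1024, 99/2048, …
f·g: L₀ = L_f ⊗_s L_g, ord ≤ 1·1.
h₀' ⇒ L via d/dx closure of L₀.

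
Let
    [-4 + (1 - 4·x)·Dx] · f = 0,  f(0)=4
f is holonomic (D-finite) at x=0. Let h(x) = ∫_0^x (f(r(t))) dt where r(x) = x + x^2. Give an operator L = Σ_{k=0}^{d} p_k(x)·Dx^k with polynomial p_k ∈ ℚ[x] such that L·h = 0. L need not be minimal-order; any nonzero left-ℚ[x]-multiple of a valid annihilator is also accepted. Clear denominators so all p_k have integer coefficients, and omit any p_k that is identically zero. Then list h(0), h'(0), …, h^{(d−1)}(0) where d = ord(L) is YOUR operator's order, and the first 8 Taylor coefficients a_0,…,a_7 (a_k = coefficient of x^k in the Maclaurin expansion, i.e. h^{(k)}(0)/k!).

f: a_k = 4, 16, 64, 256, 1024, 4096, 16384, 65536, …
Change of var in L_f (x↦r) gives L₀.
Integrate: L := L₀·Dx.
L = (4 + 8·x)·Dx + (-1 + 4·x + 4·x^2)·Dx^2  (order 2).
h: a_k = 0, 4, 8, 80/3, 96, 1856/5, 4480/3, 43264/7, …
ICs: h(0) = 0, h′(0) = 4.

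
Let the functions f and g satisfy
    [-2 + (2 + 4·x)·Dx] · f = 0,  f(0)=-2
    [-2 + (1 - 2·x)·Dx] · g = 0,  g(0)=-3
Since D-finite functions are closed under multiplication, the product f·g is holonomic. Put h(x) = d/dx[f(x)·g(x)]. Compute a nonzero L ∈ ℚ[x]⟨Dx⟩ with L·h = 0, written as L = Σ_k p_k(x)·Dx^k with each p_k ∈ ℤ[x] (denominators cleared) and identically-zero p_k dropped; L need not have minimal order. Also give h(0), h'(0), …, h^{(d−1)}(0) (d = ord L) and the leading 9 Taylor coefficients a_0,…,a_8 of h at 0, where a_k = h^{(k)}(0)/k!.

L = (11 + 36·x + 12·x^2) + (-3 - 2·x + 12·x^2 + 8·x^3)·Dx  (order 1).
h: a_k = 18, 66, 207, 537, 5475/4, 12951/4, 61131/8, 138441/8, 2511243/64, …
ICs: h(0) = 18.

f: a_k = -2, -2, 1, -1, 5/4, -7/4, 21/8, -33/8, 429/64, …
g: a_k = -3, -6, -12, -24, -48, -96, -192, -384, -768, …
Product ⇒ symmetric product L₀, ord ≤ 1.
Derive L from L₀ (diff closure).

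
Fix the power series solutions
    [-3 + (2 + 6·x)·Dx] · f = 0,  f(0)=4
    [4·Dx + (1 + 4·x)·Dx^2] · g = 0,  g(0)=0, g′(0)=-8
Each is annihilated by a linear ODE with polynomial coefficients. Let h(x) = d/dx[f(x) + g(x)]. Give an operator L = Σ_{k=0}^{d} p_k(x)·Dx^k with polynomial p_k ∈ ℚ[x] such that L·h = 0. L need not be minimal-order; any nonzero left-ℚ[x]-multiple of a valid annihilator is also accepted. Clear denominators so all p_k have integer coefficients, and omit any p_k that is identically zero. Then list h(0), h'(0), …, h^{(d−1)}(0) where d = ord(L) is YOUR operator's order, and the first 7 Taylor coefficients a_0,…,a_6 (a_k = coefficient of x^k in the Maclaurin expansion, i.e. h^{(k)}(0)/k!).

f: a_k = 4, 6, -9/2, 27/4, -405/32, 1701/64, -15309/256, …
g: a_k = 0, -8, 16, -128/3, 128, -2048/5, 4096/3, …
f+g: L₀ = lclm(L_f,L_g), ord ≤ 1+2.
h₀' ⇒ L via d/dx closure of L₀.
L = (84 + 144·x) + (101 + 552·x + 720·x^2)·Dx + (10 + 94·x + 288·x^2 + 288·x^3)·Dx^2  (order 2).
h: a_k = -2, 23, -431/4, 3691/8, -122567/64, 1002649/128, -16272019/512, …
ICs: h(0) = -2, h′(0) = 23.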